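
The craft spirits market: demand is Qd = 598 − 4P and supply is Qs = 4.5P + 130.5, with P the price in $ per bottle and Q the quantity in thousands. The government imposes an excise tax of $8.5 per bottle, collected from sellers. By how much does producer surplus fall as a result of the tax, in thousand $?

Before the tax: set 598 − 4P = 4.5P + 130.5 → P* = $55, Q* = 378.
With the tax collected from sellers, supply shifts: Qs = 4.5(P − 8.5) + 130.5.
Solving gives Q = 360 with consumers paying $59.5 and sellers receiving $51 (the $8.5 wedge).
ΔPS is the trapezoid between Q = 360 and Q = 378 of height $4: ½ · (378 + 360) · 4 = $1476.

Producer surplus falls by $1476 thousand.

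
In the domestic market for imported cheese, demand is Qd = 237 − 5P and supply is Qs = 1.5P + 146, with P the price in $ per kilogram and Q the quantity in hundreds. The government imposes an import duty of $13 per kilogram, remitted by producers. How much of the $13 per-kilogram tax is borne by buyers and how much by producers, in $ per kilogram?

Before the tax: set 237 − 5P = 1.5P + 146 → P* = $14, Q* = 167.
With the tax collected from producers, supply shifts: Qs = 1.5(P − 13) + 146.
Solving gives Q = 152 with buyers paying $17 and producers receiving $4 (the $13 wedge).
Burden on buyers: $3; on producers: $10. (They sum to $13.)
The less price-elastic side of the market bears the larger share of a per-unit tax.

Buyers bear $3 per kilogram; producers bear $10 per kilogram.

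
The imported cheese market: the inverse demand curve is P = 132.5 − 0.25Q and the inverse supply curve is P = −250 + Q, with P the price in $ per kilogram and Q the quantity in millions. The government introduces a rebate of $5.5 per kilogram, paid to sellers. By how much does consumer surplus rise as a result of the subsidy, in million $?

Consumer surplus rises by $339.02 million.

Rewrite in direct form: Qd = 530 − 4P and Qs = P + 250.
Before the subsidy: set 530 − 4P = P + 250 → P* = $56, Q* = 306.
With a per-unit subsidy paid to sellers, each receives P + 5.5 per unit sold, so supply becomes Qs = (P + 5.5) + 250.
New equilibrium: buyers pay $54.9, sellers receive $60.4, Q = 310.4. (Wedge: Pb − Ps = −5.5.)
ΔCS is the trapezoid between Q = 310.4 and Q = 306 of height $1.1: ½ · (306 + 310.4) · 1.1 = $339.02.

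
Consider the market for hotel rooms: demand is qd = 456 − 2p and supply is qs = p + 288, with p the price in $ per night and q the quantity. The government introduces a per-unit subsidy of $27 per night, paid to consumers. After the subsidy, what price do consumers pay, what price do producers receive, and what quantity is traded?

Consumers pay $47; producers receive $74; quantity = 362.

Before the subsidy: set 456 − 2p = p + 288 → p* = $56, q* = 344.
With a per-unit subsidy paid to consumers, each effectively pays p − 27, so demand becomes qd = 456 − 2(p − 27).
New equilibrium: consumers pay $47, producers receive $74, q = 362. (Wedge: pb − ps = −27.)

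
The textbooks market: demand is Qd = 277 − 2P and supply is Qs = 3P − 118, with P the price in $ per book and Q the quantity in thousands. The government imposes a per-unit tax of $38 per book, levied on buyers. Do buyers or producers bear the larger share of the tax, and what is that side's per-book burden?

Buyers bear the larger share: $22.8 per book.

Without the tax, 277 − 2P = 3P − 118 gives 5P = 395, so P* = $79 and Q* = 119.
With the tax collected from buyers, demand (in seller-price terms) shifts: Qd = 277 − 2(P + 38).
New equilibrium: buyers pay $101.8, producers receive $63.8, Q = 73.4. (Wedge: Pb − Ps = 38.)
Per-book burden: buyers $22.8, producers $15.2.
Buyers take the larger share because demand is less price-elastic here (demand slope 2 vs supply slope 3).
The less price-elastic side of the market bears the larger share of a per-unit tax.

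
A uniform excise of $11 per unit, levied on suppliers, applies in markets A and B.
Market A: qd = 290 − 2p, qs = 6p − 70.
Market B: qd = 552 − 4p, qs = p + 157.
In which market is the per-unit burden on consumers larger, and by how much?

Market A, by $6.05.

Market A: pre-tax p* = $45, q* = 200; post-tax q = 183.5; per-unit burden on consumers = $8.25.
Market B: pre-tax p* = $79, q* = 236; post-tax q = 227.2; per-unit burden on consumers = $2.2.
Difference: $8.25 vs $2.2 → market A is larger by $6.05.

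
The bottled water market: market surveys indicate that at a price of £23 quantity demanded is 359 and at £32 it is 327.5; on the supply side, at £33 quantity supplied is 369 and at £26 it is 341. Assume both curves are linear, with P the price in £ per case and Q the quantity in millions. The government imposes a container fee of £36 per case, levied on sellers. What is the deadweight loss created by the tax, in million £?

Demand slope: (327.5 − 359)/(32 − 23) = -3.5, so Qd = 439.5 − 3.5P.
Supply slope: (341 − 369)/(26 − 33) = 4, so Qs = 4P + 237.
Without the tax, 439.5 − 3.5P = 4P + 237 gives 7.5P = 202.5, so P* = £27 and Q* = 345.
With the tax collected from sellers, supply shifts: Qs = 4(P − 36) + 237.
Solving gives Q = 277.8 with consumers paying £46.2 and sellers receiving £10.2 (the £36 wedge).
Quantity falls by |ΔQ| = |345 − 277.8| = 67.2.
DWL = ½ · t · |ΔQ| = ½ · 36 · 67.2 = £1209.6.

Deadweight loss = £1209.6 million.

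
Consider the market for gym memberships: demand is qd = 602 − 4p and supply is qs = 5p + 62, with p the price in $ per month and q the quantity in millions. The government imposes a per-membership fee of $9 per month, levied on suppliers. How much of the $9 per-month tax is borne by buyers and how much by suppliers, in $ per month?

Without the tax, 602 − 4p = 5p + 62 gives 9p = 540, so p* = $60 and q* = 362.
With the tax collected from suppliers, supply shifts: qs = 5(p − 9) + 62.
Solving gives q = 342 with buyers paying $65 and suppliers receiving $56 (the $9 wedge).
Burden on buyers: $5; on suppliers: $4. (They sum to $9.)
The less price-elastic side of the market bears the larger share of a per-unit tax.

Buyers bear $5 per month; suppliers bear $4 per month.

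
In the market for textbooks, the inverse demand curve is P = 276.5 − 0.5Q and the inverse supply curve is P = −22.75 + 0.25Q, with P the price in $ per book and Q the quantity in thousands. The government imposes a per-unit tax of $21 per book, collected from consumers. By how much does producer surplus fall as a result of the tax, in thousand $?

Producer surplus falls by $2695 thousand.

Rewrite in direct form: Qd = 553 − 2P and Qs = 4P + 91.
Without the tax, 553 − 2P = 4P + 91 gives 6P = 462, so P* = $77 and Q* = 399.
With the tax collected from consumers, demand (in seller-price terms) shifts: Qd = 553 − 2(P + 21).
New equilibrium: consumers pay $91, producers receive $70, Q = 371. (Wedge: Pb − Ps = 21.)
ΔPS is the trapezoid between Q = 371 and Q = 399 of height $7: ½ · (399 + 371) · 7 = $2695.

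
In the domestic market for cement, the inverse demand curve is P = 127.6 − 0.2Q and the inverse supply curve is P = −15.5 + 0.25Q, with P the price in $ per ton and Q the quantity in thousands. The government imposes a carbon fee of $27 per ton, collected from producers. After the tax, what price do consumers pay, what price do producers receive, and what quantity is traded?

Inverting to Q(P) form: Qd = 638 − 5P; Qs = 4P + 62.
Before the tax: set 638 − 5P = 4P + 62 → P* = $64, Q* = 318.
With the tax collected from producers, supply shifts: Qs = 4(P − 27) + 62.
Solving gives Q = 258 with consumers paying $76 and producers receiving $49 (the $27 wedge).
The less price-elastic side of the market bears the larger share of a per-unit tax.

Consumers pay $76; producers receive $49; quantity = 258.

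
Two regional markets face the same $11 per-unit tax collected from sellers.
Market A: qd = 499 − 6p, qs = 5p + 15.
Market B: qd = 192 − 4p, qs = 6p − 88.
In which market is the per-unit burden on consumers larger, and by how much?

Market B, by $1.6.

Market A: pre-tax p* = $44, q* = 235; post-tax q = 205; per-unit burden on consumers = $5.
Market B: pre-tax p* = $28, q* = 80; post-tax q = 53.6; per-unit burden on consumers = $6.6.
Difference: $5 vs $6.6 → market B is larger by $1.6.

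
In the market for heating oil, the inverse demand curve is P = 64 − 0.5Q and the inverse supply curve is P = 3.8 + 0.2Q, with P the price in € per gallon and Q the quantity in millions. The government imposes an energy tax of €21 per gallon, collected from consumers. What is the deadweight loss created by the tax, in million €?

Rewrite in direct form: Qd = 128 − 2P and Qs = 5P − 19.
Before the tax: set 128 − 2P = 5P − 19 → P* = €21, Q* = 86.
With the tax collected from consumers, demand (in seller-price terms) shifts: Qd = 128 − 2(P + 21).
Solving gives Q = 56 with consumers paying €36 and sellers receiving €15 (the €21 wedge).
Quantity falls by |ΔQ| = |86 − 56| = 30.
DWL = ½ · t · |ΔQ| = ½ · 21 · 30 = €315.

Deadweight loss = €315 million.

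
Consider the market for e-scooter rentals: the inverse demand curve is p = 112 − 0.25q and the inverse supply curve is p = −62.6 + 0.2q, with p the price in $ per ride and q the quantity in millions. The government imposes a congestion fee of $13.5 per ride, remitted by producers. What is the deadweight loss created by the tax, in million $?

Deadweight loss = $202.5 million.

Rewrite in direct form: qd = 448 − 4p and qs = 5p + 313.
Before the tax: set 448 − 4p = 5p + 313 → p* = $15, q* = 388.
With the tax collected from producers, supply shifts: qs = 5(p − 13.5) + 313.
Solving gives q = 358 with consumers paying $22.5 and producers receiving $9 (the $13.5 wedge).
Quantity falls by |ΔQ| = |388 − 358| = 30.
DWL = ½ · t · |ΔQ| = ½ · 13.5 · 30 = $202.5.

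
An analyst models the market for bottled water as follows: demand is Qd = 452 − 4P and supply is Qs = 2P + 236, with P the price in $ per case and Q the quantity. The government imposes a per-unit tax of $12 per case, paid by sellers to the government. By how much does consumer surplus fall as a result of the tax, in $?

Without the tax, 452 − 4P = 2P + 236 gives 6P = 216, so P* = $36 and Q* = 308.
With the tax collected from sellers, supply shifts: Qs = 2(P − 12) + 236.
New equilibrium: consumers pay $40, sellers receive $28, Q = 292. (Wedge: Pb − Ps = 12.)
ΔCS is the trapezoid between Q = 292 and Q = 308 of height $4: ½ · (308 + 292) · 4 = $1200.

Consumer surplus falls by $1200.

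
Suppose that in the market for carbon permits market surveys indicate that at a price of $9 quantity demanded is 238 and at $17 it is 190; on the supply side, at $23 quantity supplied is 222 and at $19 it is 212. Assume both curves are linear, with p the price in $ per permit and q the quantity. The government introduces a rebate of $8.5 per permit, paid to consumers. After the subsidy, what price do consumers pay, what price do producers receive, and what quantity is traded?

Consumers pay $12.5; producers receive $21; quantity = 217.

Demand slope: (190 − 238)/(17 − 9) = -6, so qd = 292 − 6p.
Supply slope: (212 − 222)/(19 − 23) = 2.5, so qs = 2.5p + 164.5.
Without the subsidy, 292 − 6p = 2.5p + 164.5 gives 8.5p = 127.5, so p* = $15 and q* = 202.
With a per-unit subsidy paid to consumers, each effectively pays p − 8.5, so demand becomes qd = 292 − 6(p − 8.5).
Solving gives q = 217 with consumers paying $12.5 and producers receiving $21 (the $8.5 wedge).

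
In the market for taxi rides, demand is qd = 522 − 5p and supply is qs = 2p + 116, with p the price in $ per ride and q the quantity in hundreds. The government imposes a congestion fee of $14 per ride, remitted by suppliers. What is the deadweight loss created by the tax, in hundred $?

Before the tax: set 522 − 5p = 2p + 116 → p* = $58, q* = 232.
With the tax collected from suppliers, supply shifts: qs = 2(p − 14) + 116.
New equilibrium: buyers pay $62, suppliers receive $48, q = 212. (Wedge: pb − ps = 14.)
Quantity falls by |ΔQ| = |232 − 212| = 20.
DWL = ½ · t · |ΔQ| = ½ · 14 · 20 = $140.

Deadweight loss = $140 hundred.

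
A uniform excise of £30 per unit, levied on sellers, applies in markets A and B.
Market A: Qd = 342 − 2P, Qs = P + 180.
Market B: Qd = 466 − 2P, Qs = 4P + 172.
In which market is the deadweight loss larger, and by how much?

Market A: pre-tax P* = £54, Q* = 234; post-tax Q = 214; deadweight loss = £300.
Market B: pre-tax P* = £49, Q* = 368; post-tax Q = 328; deadweight loss = £600.
Difference: £300 vs £600 → market B is larger by £300.

Market B, by £300.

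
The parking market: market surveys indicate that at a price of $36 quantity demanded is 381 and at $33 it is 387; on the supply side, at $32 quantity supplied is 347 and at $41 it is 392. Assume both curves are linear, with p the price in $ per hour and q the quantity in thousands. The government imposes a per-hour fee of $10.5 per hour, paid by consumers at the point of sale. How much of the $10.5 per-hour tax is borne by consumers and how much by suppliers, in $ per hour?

Demand slope: (387 − 381)/(33 − 36) = -2, so qd = 453 − 2p.
Supply slope: (392 − 347)/(41 − 32) = 5, so qs = 5p + 187.
Without the tax, 453 − 2p = 5p + 187 gives 7p = 266, so p* = $38 and q* = 377.
With the tax collected from consumers, demand (in seller-price terms) shifts: qd = 453 − 2(p + 10.5).
New equilibrium: consumers pay $45.5, suppliers receive $35, q = 362. (Wedge: pb − ps = 10.5.)
Burden on consumers: $7.5; on suppliers: $3. (They sum to $10.5.)
The less price-elastic side of the market bears the larger share of a per-unit tax.

Consumers bear $7.5 per hour; suppliers bear $3 per hour.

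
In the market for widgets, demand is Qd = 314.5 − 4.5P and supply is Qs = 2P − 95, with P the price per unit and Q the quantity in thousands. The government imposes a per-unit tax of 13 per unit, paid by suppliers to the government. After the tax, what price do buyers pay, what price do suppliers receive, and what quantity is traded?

Buyers pay 67; suppliers receive 54; quantity = 13.

Without the tax, 314.5 − 4.5P = 2P − 95 gives 6.5P = 409.5, so P* = 63 and Q* = 31.
With the tax collected from suppliers, supply shifts: Qs = 2(P − 13) − 95.
New equilibrium: buyers pay 67, suppliers receive 54, Q = 13. (Wedge: Pb − Ps = 13.)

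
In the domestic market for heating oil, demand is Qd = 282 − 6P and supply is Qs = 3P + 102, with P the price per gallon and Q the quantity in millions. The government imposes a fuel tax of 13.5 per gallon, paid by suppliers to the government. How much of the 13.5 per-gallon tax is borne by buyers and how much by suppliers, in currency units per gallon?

Buyers bear 4.5 per gallon; suppliers bear 9 per gallon.

Before the tax: set 282 − 6P = 3P + 102 → P* = 20, Q* = 162.
With the tax collected from suppliers, supply shifts: Qs = 3(P − 13.5) + 102.
Solving gives Q = 135 with buyers paying 24.5 and suppliers receiving 11 (the 13.5 wedge).
Burden on buyers: 4.5; on suppliers: 9. (They sum to 13.5.)
The less price-elastic side of the market bears the larger share of a per-unit tax.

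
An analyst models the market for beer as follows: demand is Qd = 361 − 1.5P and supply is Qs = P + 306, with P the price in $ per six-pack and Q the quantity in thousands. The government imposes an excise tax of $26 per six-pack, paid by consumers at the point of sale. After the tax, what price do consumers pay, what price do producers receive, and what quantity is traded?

Consumers pay $32.4; producers receive $6.4; quantity = 312.4.

Before the tax: set 361 − 1.5P = P + 306 → P* = $22, Q* = 328.
With the tax collected from consumers, demand (in seller-price terms) shifts: Qd = 361 − 1.5(P + 26).
New equilibrium: consumers pay $32.4, producers receive $6.4, Q = 312.4. (Wedge: Pb − Ps = 26.)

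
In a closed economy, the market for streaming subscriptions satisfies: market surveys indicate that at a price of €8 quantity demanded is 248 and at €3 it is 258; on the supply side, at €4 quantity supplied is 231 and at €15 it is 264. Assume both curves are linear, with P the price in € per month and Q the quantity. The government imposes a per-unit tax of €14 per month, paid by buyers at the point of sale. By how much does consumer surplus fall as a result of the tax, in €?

Demand slope: (258 − 248)/(3 − 8) = -2, so Qd = 264 − 2P.
Supply slope: (264 − 231)/(15 − 4) = 3, so Qs = 3P + 219.
Without the tax, 264 − 2P = 3P + 219 gives 5P = 45, so P* = €9 and Q* = 246.
With the tax collected from buyers, demand (in seller-price terms) shifts: Qd = 264 − 2(P + 14).
Solving gives Q = 229.2 with buyers paying €17.4 and suppliers receiving €3.4 (the €14 wedge).
ΔCS is the trapezoid between Q = 229.2 and Q = 246 of height €8.4: ½ · (246 + 229.2) · 8.4 = €1995.84.

Consumer surplus falls by €1995.84.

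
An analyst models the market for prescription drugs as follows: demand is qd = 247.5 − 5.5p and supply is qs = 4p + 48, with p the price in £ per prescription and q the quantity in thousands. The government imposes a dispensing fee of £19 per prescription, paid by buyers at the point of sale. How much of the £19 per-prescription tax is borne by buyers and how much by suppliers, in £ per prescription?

Buyers bear £8 per prescription; suppliers bear £11 per prescription.

Before the tax: set 247.5 − 5.5p = 4p + 48 → p* = £21, q* = 132.
With the tax collected from buyers, demand (in seller-price terms) shifts: qd = 247.5 − 5.5(p + 19).
New equilibrium: buyers pay £29, suppliers receive £10, q = 88. (Wedge: pb − ps = 19.)
Burden on buyers: £8; on suppliers: £11. (They sum to £19.)
The less price-elastic side of the market bears the larger share of a per-unit tax.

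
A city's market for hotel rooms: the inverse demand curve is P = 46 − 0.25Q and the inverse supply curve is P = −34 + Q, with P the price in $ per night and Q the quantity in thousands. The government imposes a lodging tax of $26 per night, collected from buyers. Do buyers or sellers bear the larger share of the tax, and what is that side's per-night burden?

Sellers bear the larger share: $20.8 per night.

Inverting to Q(P) form: Qd = 184 − 4P; Qs = P + 34.
Without the tax, 184 − 4P = P + 34 gives 5P = 150, so P* = $30 and Q* = 64.
With the tax collected from buyers, demand (in seller-price terms) shifts: Qd = 184 − 4(P + 26).
New equilibrium: buyers pay $35.2, sellers receive $9.2, Q = 43.2. (Wedge: Pb − Ps = 26.)
Per-night burden: buyers $5.2, sellers $20.8.
Sellers take the larger share because supply is less price-elastic here (demand slope 4 vs supply slope 1).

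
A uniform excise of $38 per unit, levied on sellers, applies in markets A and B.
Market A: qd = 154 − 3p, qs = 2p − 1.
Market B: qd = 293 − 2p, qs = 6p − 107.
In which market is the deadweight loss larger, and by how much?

Market A: pre-tax p* = $31, q* = 61; post-tax q = 15.4; deadweight loss = $866.4.
Market B: pre-tax p* = $50, q* = 193; post-tax q = 136; deadweight loss = $1083.
Difference: $866.4 vs $1083 → market B is larger by $216.6.

Market B, by $216.6.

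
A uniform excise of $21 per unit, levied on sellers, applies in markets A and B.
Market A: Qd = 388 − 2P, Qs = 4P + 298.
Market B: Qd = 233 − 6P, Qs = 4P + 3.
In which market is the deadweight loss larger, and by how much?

Market B, by $235.2.

Market A: pre-tax P* = $15, Q* = 358; post-tax Q = 330; deadweight loss = $294.
Market B: pre-tax P* = $23, Q* = 95; post-tax Q = 44.6; deadweight loss = $529.2.
Difference: $294 vs $529.2 → market B is larger by $235.2.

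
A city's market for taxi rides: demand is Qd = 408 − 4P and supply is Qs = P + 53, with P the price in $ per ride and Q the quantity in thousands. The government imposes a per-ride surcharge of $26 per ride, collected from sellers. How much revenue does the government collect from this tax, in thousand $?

Tax revenue = $2683.2 thousand.

Without the tax, 408 − 4P = P + 53 gives 5P = 355, so P* = $71 and Q* = 124.
With the tax collected from sellers, supply shifts: Qs = (P − 26) + 53.
Solving gives Q = 103.2 with buyers paying $76.2 and sellers receiving $50.2 (the $26 wedge).
Revenue = t · Q = 26 · 103.2 = $2683.2.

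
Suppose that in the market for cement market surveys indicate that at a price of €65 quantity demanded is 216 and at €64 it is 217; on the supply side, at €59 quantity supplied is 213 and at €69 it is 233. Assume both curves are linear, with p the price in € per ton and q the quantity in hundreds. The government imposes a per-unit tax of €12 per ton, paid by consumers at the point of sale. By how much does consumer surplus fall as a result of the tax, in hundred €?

Demand slope: (217 − 216)/(64 − 65) = -1, so qd = 281 − p.
Supply slope: (233 − 213)/(69 − 59) = 2, so qs = 2p + 95.
Before the tax: set 281 − p = 2p + 95 → p* = €62, q* = 219.
With the tax collected from consumers, demand (in seller-price terms) shifts: qd = 281 − (p + 12).
Solving gives q = 211 with consumers paying €70 and producers receiving €58 (the €12 wedge).
ΔCS is the trapezoid between Q = 211 and Q = 219 of height €8: ½ · (219 + 211) · 8 = €1720.

Consumer surplus falls by €1720 hundred.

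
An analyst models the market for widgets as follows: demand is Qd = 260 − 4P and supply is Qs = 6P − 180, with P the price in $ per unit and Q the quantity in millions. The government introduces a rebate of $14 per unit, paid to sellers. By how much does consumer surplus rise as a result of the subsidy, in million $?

Without the subsidy, 260 − 4P = 6P − 180 gives 10P = 440, so P* = $44 and Q* = 84.
With a per-unit subsidy paid to sellers, each receives P + 14 per unit sold, so supply becomes Qs = 6(P + 14) − 180.
New equilibrium: buyers pay $35.6, sellers receive $49.6, Q = 117.6. (Wedge: Pb − Ps = −14.)
ΔCS is the trapezoid between Q = 117.6 and Q = 84 of height $8.4: ½ · (84 + 117.6) · 8.4 = $846.72.

Consumer surplus rises by $846.72 million.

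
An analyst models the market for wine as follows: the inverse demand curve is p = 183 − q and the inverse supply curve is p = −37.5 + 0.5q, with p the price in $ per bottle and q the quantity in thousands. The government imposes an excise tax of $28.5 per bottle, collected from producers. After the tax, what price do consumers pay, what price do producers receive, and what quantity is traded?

Inverting to q(p) form: qd = 183 − p; qs = 2p + 75.
Without the tax, 183 − p = 2p + 75 gives 3p = 108, so p* = $36 and q* = 147.
With the tax collected from producers, supply shifts: qs = 2(p − 28.5) + 75.
Solving gives q = 128 with consumers paying $55 and producers receiving $26.5 (the $28.5 wedge).
The less price-elastic side of the market bears the larger share of a per-unit tax.

Consumers pay $55; producers receive $26.5; quantity = 128.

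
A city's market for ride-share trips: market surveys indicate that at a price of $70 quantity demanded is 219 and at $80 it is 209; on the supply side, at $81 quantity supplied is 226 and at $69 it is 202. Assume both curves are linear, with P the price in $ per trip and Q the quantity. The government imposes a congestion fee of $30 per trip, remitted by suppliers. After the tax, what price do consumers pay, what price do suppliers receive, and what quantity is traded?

Demand slope: (209 − 219)/(80 − 70) = -1, so Qd = 289 − P.
Supply slope: (202 − 226)/(69 − 81) = 2, so Qs = 2P + 64.
Before the tax: set 289 − P = 2P + 64 → P* = $75, Q* = 214.
With the tax collected from suppliers, supply shifts: Qs = 2(P − 30) + 64.
New equilibrium: consumers pay $95, suppliers receive $65, Q = 194. (Wedge: Pb − Ps = 30.)

Consumers pay $95; suppliers receive $65; quantity = 194.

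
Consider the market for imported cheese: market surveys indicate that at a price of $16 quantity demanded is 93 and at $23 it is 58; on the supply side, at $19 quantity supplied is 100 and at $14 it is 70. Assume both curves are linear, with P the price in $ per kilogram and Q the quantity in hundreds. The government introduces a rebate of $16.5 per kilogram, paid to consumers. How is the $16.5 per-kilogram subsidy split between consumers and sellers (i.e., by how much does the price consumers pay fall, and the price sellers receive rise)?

Demand slope: (58 − 93)/(23 − 16) = -5, so Qd = 173 − 5P.
Supply slope: (70 − 100)/(14 − 19) = 6, so Qs = 6P − 14.
Before the subsidy: set 173 − 5P = 6P − 14 → P* = $17, Q* = 88.
With a per-unit subsidy paid to consumers, each effectively pays P − 16.5, so demand becomes Qd = 173 − 5(P − 16.5).
Solving gives Q = 133 with consumers paying $8 and sellers receiving $24.5 (the $16.5 wedge).
Gain to consumers: $9; to sellers: $7.5. (They sum to $16.5.)

Consumers gain $9 per kilogram; sellers gain $7.5 per kilogram.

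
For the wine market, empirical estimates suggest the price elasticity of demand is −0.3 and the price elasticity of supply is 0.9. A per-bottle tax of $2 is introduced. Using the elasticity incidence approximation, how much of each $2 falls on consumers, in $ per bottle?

Consumers bear ≈ $1.5 per bottle.

Incidence ratio: consumers' share ≈ εs / (εs + |εd|) = 0.9 / (0.9 + 0.3) = 0.75.
So consumers bear ≈ 0.75 × $2 = $1.5; suppliers bear $0.5.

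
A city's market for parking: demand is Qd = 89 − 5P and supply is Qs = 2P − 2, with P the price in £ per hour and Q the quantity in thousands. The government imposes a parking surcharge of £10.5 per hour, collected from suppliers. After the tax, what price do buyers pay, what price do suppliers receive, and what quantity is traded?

Without the tax, 89 − 5P = 2P − 2 gives 7P = 91, so P* = £13 and Q* = 24.
With the tax collected from suppliers, supply shifts: Qs = 2(P − 10.5) − 2.
Solving gives Q = 9 with buyers paying £16 and suppliers receiving £5.5 (the £10.5 wedge).
The less price-elastic side of the market bears the larger share of a per-unit tax.

Buyers pay £16; suppliers receive £5.5; quantity = 9.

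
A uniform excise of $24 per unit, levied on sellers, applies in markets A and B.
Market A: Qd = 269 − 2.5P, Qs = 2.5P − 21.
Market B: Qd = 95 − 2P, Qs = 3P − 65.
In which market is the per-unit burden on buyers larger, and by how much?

Market A: pre-tax P* = $58, Q* = 124; post-tax Q = 94; per-unit burden on buyers = $12.
Market B: pre-tax P* = $32, Q* = 31; post-tax Q = 2.2; per-unit burden on buyers = $14.4.
Difference: $12 vs $14.4 → market B is larger by $2.4.

Market B, by $2.4.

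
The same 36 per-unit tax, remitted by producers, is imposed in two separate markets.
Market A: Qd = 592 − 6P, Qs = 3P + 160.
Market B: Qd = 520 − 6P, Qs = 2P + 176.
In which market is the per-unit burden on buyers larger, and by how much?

Market A: pre-tax P* = 48, Q* = 304; post-tax Q = 232; per-unit burden on buyers = 12.
Market B: pre-tax P* = 43, Q* = 262; post-tax Q = 208; per-unit burden on buyers = 9.
Difference: 12 vs 9 → market A is larger by 3.

Market A, by 3.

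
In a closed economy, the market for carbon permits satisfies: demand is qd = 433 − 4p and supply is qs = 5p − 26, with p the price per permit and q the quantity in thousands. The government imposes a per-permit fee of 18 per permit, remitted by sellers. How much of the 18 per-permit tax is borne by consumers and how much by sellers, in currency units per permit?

Before the tax: set 433 − 4p = 5p − 26 → p* = 51, q* = 229.
With the tax collected from sellers, supply shifts: qs = 5(p − 18) − 26.
Solving gives q = 189 with consumers paying 61 and sellers receiving 43 (the 18 wedge).
Burden on consumers: 10; on sellers: 8. (They sum to 18.)
The less price-elastic side of the market bears the larger share of a per-unit tax.

Consumers bear 10 per permit; sellers bear 8 per permit.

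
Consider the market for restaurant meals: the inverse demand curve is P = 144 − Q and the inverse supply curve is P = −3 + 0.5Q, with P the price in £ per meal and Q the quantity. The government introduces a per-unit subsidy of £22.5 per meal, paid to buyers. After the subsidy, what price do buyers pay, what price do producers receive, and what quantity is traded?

Rewrite in direct form: Qd = 144 − P and Qs = 2P + 6.
Without the subsidy, 144 − P = 2P + 6 gives 3P = 138, so P* = £46 and Q* = 98.
With a per-unit subsidy paid to buyers, each effectively pays P − 22.5, so demand becomes Qd = 144 − (P − 22.5).
Solving gives Q = 113 with buyers paying £31 and producers receiving £53.5 (the £22.5 wedge).

Buyers pay £31; producers receive £53.5; quantity = 113.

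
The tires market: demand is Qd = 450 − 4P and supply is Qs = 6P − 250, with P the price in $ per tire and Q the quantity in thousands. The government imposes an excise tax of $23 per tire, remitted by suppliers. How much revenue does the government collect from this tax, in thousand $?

Without the tax, 450 − 4P = 6P − 250 gives 10P = 700, so P* = $70 and Q* = 170.
With the tax collected from suppliers, supply shifts: Qs = 6(P − 23) − 250.
Solving gives Q = 114.8 with buyers paying $83.8 and suppliers receiving $60.8 (the $23 wedge).
Revenue = t · Q = 23 · 114.8 = $2640.4.

Tax revenue = $2640.4 thousand.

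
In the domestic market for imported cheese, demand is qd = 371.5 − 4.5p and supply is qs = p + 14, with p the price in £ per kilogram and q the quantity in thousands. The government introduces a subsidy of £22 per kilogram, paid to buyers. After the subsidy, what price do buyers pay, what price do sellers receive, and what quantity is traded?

Before the subsidy: set 371.5 − 4.5p = p + 14 → p* = £65, q* = 79.
With a per-unit subsidy paid to buyers, each effectively pays p − 22, so demand becomes qd = 371.5 − 4.5(p − 22).
New equilibrium: buyers pay £61, sellers receive £83, q = 97. (Wedge: pb − ps = −22.)

Buyers pay £61; sellers receive £83; quantity = 97.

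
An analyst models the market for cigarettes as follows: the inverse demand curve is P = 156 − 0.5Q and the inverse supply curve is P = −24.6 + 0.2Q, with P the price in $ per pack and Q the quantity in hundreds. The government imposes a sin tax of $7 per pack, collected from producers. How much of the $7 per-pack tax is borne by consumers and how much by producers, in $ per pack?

Consumers bear $5 per pack; producers bear $2 per pack.

Rewrite in direct form: Qd = 312 − 2P and Qs = 5P + 123.
Before the tax: set 312 − 2P = 5P + 123 → P* = $27, Q* = 258.
With the tax collected from producers, supply shifts: Qs = 5(P − 7) + 123.
Solving gives Q = 248 with consumers paying $32 and producers receiving $25 (the $7 wedge).
Burden on consumers: $5; on producers: $2. (They sum to $7.)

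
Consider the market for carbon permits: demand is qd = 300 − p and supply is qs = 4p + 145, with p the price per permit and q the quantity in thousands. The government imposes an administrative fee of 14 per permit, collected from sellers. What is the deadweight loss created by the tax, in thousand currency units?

Without the tax, 300 − p = 4p + 145 gives 5p = 155, so p* = 31 and q* = 269.
With the tax collected from sellers, supply shifts: qs = 4(p − 14) + 145.
New equilibrium: consumers pay 42.2, sellers receive 28.2, q = 257.8. (Wedge: pb − ps = 14.)
Quantity falls by |ΔQ| = |269 − 257.8| = 11.2.
DWL = ½ · t · |ΔQ| = ½ · 14 · 11.2 = 78.4.

Deadweight loss = 78.4 thousand.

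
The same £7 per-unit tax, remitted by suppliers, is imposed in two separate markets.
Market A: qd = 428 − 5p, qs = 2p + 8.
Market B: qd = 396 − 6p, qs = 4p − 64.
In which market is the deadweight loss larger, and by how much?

Market A: pre-tax p* = £60, q* = 128; post-tax q = 118; deadweight loss = £35.
Market B: pre-tax p* = £46, q* = 120; post-tax q = 103.2; deadweight loss = £58.8.
Difference: £35 vs £58.8 → market B is larger by £23.8.

Market B, by £23.8.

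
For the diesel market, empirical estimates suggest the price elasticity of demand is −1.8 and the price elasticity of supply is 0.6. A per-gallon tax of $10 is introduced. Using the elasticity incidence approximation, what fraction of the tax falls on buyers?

Incidence ratio: buyers' share ≈ εs / (εs + |εd|) = 0.6 / (0.6 + 1.8) = 0.25.
Supply is the less elastic side, so buyers bear the smaller share.

Buyers' share ≈ 0.25.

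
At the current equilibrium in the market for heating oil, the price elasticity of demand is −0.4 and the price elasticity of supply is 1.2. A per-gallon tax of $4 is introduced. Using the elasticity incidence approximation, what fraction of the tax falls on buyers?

Incidence ratio: buyers' share ≈ εs / (εs + |εd|) = 1.2 / (1.2 + 0.4) = 0.75.
Supply is the more elastic side, so buyers bear the larger share.

Buyers' share ≈ 0.75.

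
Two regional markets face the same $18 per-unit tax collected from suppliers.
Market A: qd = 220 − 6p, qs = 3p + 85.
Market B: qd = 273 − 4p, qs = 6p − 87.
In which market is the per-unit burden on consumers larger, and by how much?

Market A: pre-tax p* = $15, q* = 130; post-tax q = 94; per-unit burden on consumers = $6.
Market B: pre-tax p* = $36, q* = 129; post-tax q = 85.8; per-unit burden on consumers = $10.8.
Difference: $6 vs $10.8 → market B is larger by $4.8.

Market B, by $4.8.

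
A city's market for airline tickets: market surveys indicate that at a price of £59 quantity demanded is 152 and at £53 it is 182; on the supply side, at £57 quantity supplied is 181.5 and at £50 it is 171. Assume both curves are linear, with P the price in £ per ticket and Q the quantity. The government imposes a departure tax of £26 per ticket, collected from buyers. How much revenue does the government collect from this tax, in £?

Tax revenue = £3822.

Demand slope: (182 − 152)/(53 − 59) = -5, so Qd = 447 − 5P.
Supply slope: (171 − 181.5)/(50 − 57) = 1.5, so Qs = 1.5P + 96.
Without the tax, 447 − 5P = 1.5P + 96 gives 6.5P = 351, so P* = £54 and Q* = 177.
With the tax collected from buyers, demand (in seller-price terms) shifts: Qd = 447 − 5(P + 26).
Solving gives Q = 147 with buyers paying £60 and sellers receiving £34 (the £26 wedge).
Revenue = t · Q = 26 · 147 = £3822.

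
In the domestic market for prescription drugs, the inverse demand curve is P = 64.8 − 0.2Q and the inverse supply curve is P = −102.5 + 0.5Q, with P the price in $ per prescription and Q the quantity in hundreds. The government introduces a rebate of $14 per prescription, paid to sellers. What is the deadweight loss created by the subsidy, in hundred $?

Rewrite in direct form: Qd = 324 − 5P and Qs = 2P + 205.
Before the subsidy: set 324 − 5P = 2P + 205 → P* = $17, Q* = 239.
With a per-unit subsidy paid to sellers, each receives P + 14 per unit sold, so supply becomes Qs = 2(P + 14) + 205.
New equilibrium: consumers pay $13, sellers receive $27, Q = 259. (Wedge: Pb − Ps = −14.)
Quantity rises by |ΔQ| = |239 − 259| = 20.
DWL = ½ · t · |ΔQ| = ½ · 14 · 20 = $140.

Deadweight loss = $140 hundred.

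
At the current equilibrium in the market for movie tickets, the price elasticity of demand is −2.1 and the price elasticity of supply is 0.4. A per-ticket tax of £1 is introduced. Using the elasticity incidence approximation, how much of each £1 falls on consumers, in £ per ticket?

Consumers bear ≈ £0.16 per ticket.

Incidence ratio: consumers' share ≈ εs / (εs + |εd|) = 0.4 / (0.4 + 2.1) = 0.16.
So consumers bear ≈ 0.16 × £1 = £0.16; producers bear £0.84.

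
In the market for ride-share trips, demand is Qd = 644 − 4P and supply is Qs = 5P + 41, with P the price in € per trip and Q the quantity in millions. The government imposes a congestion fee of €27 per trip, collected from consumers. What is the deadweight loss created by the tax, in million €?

Deadweight loss = €810 million.

Without the tax, 644 − 4P = 5P + 41 gives 9P = 603, so P* = €67 and Q* = 376.
With the tax collected from consumers, demand (in seller-price terms) shifts: Qd = 644 − 4(P + 27).
New equilibrium: consumers pay €82, producers receive €55, Q = 316. (Wedge: Pb − Ps = 27.)
Quantity falls by |ΔQ| = |376 − 316| = 60.
DWL = ½ · t · |ΔQ| = ½ · 27 · 60 = €810.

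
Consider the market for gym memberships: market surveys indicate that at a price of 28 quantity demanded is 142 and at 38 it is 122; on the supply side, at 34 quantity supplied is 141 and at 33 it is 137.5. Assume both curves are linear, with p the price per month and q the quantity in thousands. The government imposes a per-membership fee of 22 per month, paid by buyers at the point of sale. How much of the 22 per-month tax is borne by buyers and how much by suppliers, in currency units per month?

Demand slope: (122 − 142)/(38 − 28) = -2, so qd = 198 − 2p.
Supply slope: (137.5 − 141)/(33 − 34) = 3.5, so qs = 3.5p + 22.
Before the tax: set 198 − 2p = 3.5p + 22 → p* = 32, q* = 134.
With the tax collected from buyers, demand (in seller-price terms) shifts: qd = 198 − 2(p + 22).
Solving gives q = 106 with buyers paying 46 and suppliers receiving 24 (the 22 wedge).
Burden on buyers: 14; on suppliers: 8. (They sum to 22.)

Buyers bear 14 per month; suppliers bear 8 per month.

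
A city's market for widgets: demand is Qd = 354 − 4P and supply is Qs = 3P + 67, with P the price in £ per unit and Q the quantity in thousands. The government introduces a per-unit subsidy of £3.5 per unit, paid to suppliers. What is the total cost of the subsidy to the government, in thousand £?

Government outlay = £686 thousand.

Without the subsidy, 354 − 4P = 3P + 67 gives 7P = 287, so P* = £41 and Q* = 190.
With a per-unit subsidy paid to suppliers, each receives P + 3.5 per unit sold, so supply becomes Qs = 3(P + 3.5) + 67.
New equilibrium: buyers pay £39.5, suppliers receive £43, Q = 196. (Wedge: Pb − Ps = −3.5.)
Outlay = t · Q = 3.5 · 196 = £686.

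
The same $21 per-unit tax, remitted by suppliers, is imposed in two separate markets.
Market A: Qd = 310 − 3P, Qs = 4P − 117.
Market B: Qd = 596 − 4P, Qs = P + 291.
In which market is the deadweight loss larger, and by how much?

Market A, by $201.6.

Market A: pre-tax P* = $61, Q* = 127; post-tax Q = 91; deadweight loss = $378.
Market B: pre-tax P* = $61, Q* = 352; post-tax Q = 335.2; deadweight loss = $176.4.
Difference: $378 vs $176.4 → market A is larger by $201.6.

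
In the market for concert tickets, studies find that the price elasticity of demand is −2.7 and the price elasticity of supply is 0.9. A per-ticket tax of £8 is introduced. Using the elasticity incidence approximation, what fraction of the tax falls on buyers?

Incidence ratio: buyers' share ≈ εs / (εs + |εd|) = 0.9 / (0.9 + 2.7) = 0.25.
Supply is the less elastic side, so buyers bear the smaller share.

Buyers' share ≈ 0.25.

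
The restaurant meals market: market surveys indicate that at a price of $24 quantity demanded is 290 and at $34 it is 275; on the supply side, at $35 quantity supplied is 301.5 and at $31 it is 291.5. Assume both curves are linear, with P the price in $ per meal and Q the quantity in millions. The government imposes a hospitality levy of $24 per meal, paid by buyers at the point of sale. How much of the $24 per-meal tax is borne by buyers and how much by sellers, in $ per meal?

Demand slope: (275 − 290)/(34 − 24) = -1.5, so Qd = 326 − 1.5P.
Supply slope: (291.5 − 301.5)/(31 − 35) = 2.5, so Qs = 2.5P + 214.
Without the tax, 326 − 1.5P = 2.5P + 214 gives 4P = 112, so P* = $28 and Q* = 284.
With the tax collected from buyers, demand (in seller-price terms) shifts: Qd = 326 − 1.5(P + 24).
Solving gives Q = 261.5 with buyers paying $43 and sellers receiving $19 (the $24 wedge).
Burden on buyers: $15; on sellers: $9. (They sum to $24.)

Buyers bear $15 per meal; sellers bear $9 per meal.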